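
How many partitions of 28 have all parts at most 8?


Using the generating function (1-x)^(-1)(1-x^2)^(-1)...(1-x^8)^(-1),
the coefficient of x^28 counts these restricted partitions.
Result = 1801

1801


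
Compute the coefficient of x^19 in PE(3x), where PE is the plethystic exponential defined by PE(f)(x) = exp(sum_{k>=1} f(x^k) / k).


With f(x) = 3x, the exponent is sum_{k>=1} 3 x^k / k = 3 * (-ln(1 - x)). Exponentiating:
PE(3x) = exp(-3 ln(1 - x)) = 1/(1 - x)^3.
By the negative binomial expansion, [x^n] 1/(1 - x)^3 = C(n + 2, 2).
For n = 19: C(21, 2) = 210.

210


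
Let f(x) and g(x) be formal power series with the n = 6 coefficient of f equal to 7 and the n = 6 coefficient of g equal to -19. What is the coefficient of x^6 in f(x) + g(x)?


Addition of formal power series is termwise.
The coefficient of x^6 in f + g = 7 + -19
= -12

-12


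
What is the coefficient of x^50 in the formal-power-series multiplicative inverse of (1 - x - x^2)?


Let the inverse be f(x) = sum_{k>=0} a_k x^k. From f(x) * (1 - x - x^2) = 1 and matching coefficients:
 x^0: a_0 = 1.
 x^1: a_1 - a_0 = 0, so a_1 = 1.
 x^k (k >= 2): a_k - a_{k-1} - a_{k-2} = 0, i.e. a_k = a_{k-1} + a_{k-2}.
This is the Fibonacci-type recurrence shifted so that a_0 = a_1 = 1.
Iterating: a_0=1, a_1=1, a_2=2, a_3=3, a_4=5, a_5=8, a_6=13, a_7=21, a_8=34, a_9=55, ...
a_50 = 20365011074.

20365011074


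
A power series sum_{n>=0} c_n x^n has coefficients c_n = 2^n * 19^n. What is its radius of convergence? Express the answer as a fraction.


By the root test (Cauchy-Hadamard), the radius is R = 1 / limsup_n |c_n|^(1/n).
Here |c_n|^(1/n) = (2^n * 19^n)^(1/n) = 2 * 19 = 38 for all n.
So R = 1/38 = 1/38.

1/38


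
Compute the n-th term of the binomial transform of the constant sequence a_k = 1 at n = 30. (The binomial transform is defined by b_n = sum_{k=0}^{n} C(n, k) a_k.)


With a_k = 1 for all k, b_n = sum_{k=0}^{n} C(n, k) = 2^n by the binomial theorem.
For n = 30: 2^30 = 1073741824.

1073741824


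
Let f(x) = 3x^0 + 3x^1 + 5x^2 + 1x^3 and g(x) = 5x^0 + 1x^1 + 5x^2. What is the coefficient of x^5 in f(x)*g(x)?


Cauchy product at x^5:
1*5
= 5

5


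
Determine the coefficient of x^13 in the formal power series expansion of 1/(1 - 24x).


The geometric series identity gives 1/(1 - c x) = sum_{k>=0} c^k x^k, so the coefficient of x^k is c^k.
Here c = 24 and k = 13.
Computing: 24^13 = 876488338465357824

876488338465357824


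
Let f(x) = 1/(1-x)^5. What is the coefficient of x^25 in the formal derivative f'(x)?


Differentiate: d/dx [ 1/(1-x)^r ] = r / (1-x)^(r+1).
Here r = 5, so f'(x) = 5 / (1-x)^6.
The expansion of 1/(1-x)^(r+1) has coefficient of x^n equal to C(n+r, r).
So the coefficient of x^25 in f'(x) is
5 * C(30, 5) = 5 * 142506 = 712530

712530


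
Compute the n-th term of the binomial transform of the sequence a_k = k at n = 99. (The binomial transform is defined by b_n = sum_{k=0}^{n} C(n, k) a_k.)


With a_k = k, b_n = sum_{k=0}^{n} C(n, k) k. Using k * C(n, k) = n * C(n-1, k-1) gives b_n = n * sum_{k>=1} C(n-1, k-1) = n * 2^(n-1).
For n = 99: 99 * 2^98 = 99 * 316912650057057350374175801344 = 31374352355648677687043404333056.

31374352355648677687043404333056


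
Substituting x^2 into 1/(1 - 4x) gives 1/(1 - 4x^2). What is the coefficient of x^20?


The coefficient of x^(2m) in 1/(1 - 4x^2) is 4^m.
With n = 20 = 2*10, the coefficient is 4^10 = 1048576.

1048576


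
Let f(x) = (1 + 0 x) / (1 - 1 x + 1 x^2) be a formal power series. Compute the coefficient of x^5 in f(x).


Write f(x) = sum_{k>=0} a_k x^k. Multiplying both sides by 1 - 1 x + 1 x^2 gives
(1 - 1 x + 1 x^2) sum_{k>=0} a_k x^k = 1 + 0 x.
Matching coefficients:
 x^0: a_0 = 1
 x^1: a_1 - 1 a_0 = 0  =>  a_1 = 1*1 + 0 = 1
 x^k (k >= 2): a_k = 1 a_{k-1} - 1 a_{k-2}.
Iterating: a_2 = 0, a_3 = -1, a_4 = -1, a_5 = 0.
So the coefficient of x^5 is 0.

0


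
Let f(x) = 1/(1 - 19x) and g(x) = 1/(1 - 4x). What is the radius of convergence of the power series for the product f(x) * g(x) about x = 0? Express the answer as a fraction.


The radius of 1/(1 - 19x) is 1/19 (nearest singularity at x = 1/19), and the radius of 1/(1 - 4x) is 1/4.
The product f(x)*g(x) = 1/((1 - 19x)(1 - 4x)) has singularities at both 1/19 and 1/4, so its radius of convergence is the distance to the nearest one:
min(1/19, 1/4) = 1/19.

1/19


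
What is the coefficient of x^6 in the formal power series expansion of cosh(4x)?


The Maclaurin series is cosh(t) = sum_{m>=0} t^(2m) / (2m)!, so substituting t = 4x, only even powers of x are nonzero, with coefficient of x^(2m) equal to 4^(2m) / (2m)!.
For x^6 the coefficient is 4^6/6! = 4096/720 = 256/45.

256/45


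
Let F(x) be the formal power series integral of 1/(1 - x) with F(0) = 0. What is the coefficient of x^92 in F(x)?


1/(1 - x) = sum_{k>=0} x^k. Integrating termwise and using F(0) = 0 gives
F(x) = sum_{k>=0} x^(k+1) / (k+1) = sum_{m>=1} x^m / m = -ln(1 - x).
So the coefficient of x^92 is 1/92 = 1/92.

1/92


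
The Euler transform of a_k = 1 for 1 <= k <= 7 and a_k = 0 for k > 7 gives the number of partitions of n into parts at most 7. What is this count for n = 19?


Partitions of 19 into parts at most 7:
Using generating function (1-x)^(-1)(1-x^2)^(-1)...(1-x^7)^(-1),
the coefficient of x^19 = 300

300


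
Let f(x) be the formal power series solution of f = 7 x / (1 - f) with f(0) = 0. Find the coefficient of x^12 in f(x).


Apply Lagrange inversion: f = 7 x * phi(f) with phi(t) = 1/(1 - t), so
[x^n] f = 7^n * (1/n) [t^(n-1)] phi(t)^n = 7^n * (1/n) [t^(n-1)] (1 - t)^(-n) = 7^n * (1/n) C(2n - 2, n - 1) = 7^n * C_{n-1}.
For n = 12: C_11 = C(22, 11) / 12 = 705432/12 = 58786.
With the 7^12 = 13841287201 factor, the coefficient is 13841287201 * 58786 = 813673909397986.

813673909397986


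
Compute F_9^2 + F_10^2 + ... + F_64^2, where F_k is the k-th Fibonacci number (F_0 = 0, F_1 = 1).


There is a standard identity sum_{k=0}^{N} F_k^2 = F_N * F_{N+1} (proved inductively from the telescoping relation F_k^2 = F_k F_{k+1} - F_{k-1} F_k). Then
sum_{k=9}^{64} F_k^2 = F_64 F_65 - F_8 F_9.
Computing: F_64 = 10610209857723, F_65 = 17167680177565, F_8 = 21, F_9 = 34.
Sum = 10610209857723 * 17167680177565 - 21 * 34 = 182152689454235906026583781.

182152689454235906026583781


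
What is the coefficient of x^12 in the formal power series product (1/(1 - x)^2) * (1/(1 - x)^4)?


Combine the factors: (1/(1 - x)^2) * (1/(1 - x)^4) = 1/(1 - x)^6.
Then use 1/(1 - x)^r = sum_{k>=0} C(k + r - 1, r - 1) x^k with r = 6 and k = 12:
C(17, 5) = 6188.

6188


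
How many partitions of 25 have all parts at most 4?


Using the generating function (1-x)^(-1)(1-x^2)^(-1)...(1-x^4)^(-1),
the coefficient of x^25 counts these restricted partitions.
Result = 185

185


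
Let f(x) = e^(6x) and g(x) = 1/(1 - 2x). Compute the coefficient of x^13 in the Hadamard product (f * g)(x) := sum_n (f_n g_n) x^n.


Expanding: f_k = 6^k/k! (from e^(6x)) and g_k = 2^k (from 1/(1 - 2x)). So the Hadamard coefficient (f * g)_k = 6^k 2^k / k! = (12)^k / k!.
For k = 13: 12^13/13! = 106993205379072/6227020800 = 429981696/25025.

429981696/25025


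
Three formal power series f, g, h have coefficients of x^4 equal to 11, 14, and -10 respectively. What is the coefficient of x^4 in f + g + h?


Series addition is componentwise:
11 + 14 + -10
= 15

15


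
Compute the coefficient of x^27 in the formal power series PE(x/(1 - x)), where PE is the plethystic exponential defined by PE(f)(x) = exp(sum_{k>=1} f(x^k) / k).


For f(x) = x/(1 - x) we have
sum_{k>=1} f(x^k) / k = sum_{k>=1} (1/k) * x^k / (1 - x^k) = sum_{k, m >= 1} x^(k m) / k,
which after exponentiating simplifies to
PE(x/(1 - x)) = prod_{k>=1} 1 / (1 - x^k).
This is the generating function for the partition function p(n), so the coefficient of x^27 is p(27).
Computing p(27) by dynamic programming over parts 1, 2, ..., 27: p(27) = 3010.

3010


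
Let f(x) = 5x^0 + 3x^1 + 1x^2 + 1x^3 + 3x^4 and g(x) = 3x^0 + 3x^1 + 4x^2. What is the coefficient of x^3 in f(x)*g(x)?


Cauchy product at x^3:
3*4 + 1*3 + 1*3
= 18

18


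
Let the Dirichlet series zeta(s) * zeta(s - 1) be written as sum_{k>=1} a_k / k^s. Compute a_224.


Convolution gives a_k = sum_{d | k} d * 1 = sum_{d | k} d = sigma(k), the sum of positive divisors of k.
For k = 224, the divisors are 1, 2, 4, 7, 8, 14, 16, 28, 32, 56, 112, 224, so
sigma(224) = 1 + 2 + 4 + 7 + 8 + 14 + 16 + 28 + 32 + 56 + 112 + 224 = 504.

504


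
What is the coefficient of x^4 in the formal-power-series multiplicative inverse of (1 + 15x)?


The inverse is 1/(1 + 15x). Apply the geometric identity 1/(1 - y) = sum_{k>=0} y^k with y = -15x:
1/(1 + 15x) = sum_{k>=0} (-15)^k x^k.
So the coefficient of x^4 is (-15)^4 = 50625.

50625


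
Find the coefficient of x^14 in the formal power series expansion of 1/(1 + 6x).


Write 1/(1 + c x) = 1/(1 - (-c) x) and apply the geometric-series identity
1/(1 - y) = sum_{k>=0} y^k to get 1/(1 + c x) = sum_{k>=0} (-c)^k x^k.
So the coefficient of x^k is (-c)^k = (-1)^k * c^k.
Here c = 6 and k = 14:
(-6)^14 = 1 * 78364164096 = 78364164096

78364164096


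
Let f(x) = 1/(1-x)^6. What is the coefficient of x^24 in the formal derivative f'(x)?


Differentiate: d/dx [ 1/(1-x)^r ] = r / (1-x)^(r+1).
Here r = 6, so f'(x) = 6 / (1-x)^7.
The expansion of 1/(1-x)^(r+1) has coefficient of x^n equal to C(n+r, r).
So the coefficient of x^24 in f'(x) is
6 * C(30, 6) = 6 * 593775 = 3562650

3562650


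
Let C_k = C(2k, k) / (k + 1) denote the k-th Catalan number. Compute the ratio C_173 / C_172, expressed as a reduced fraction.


Using C_k = (2k)! / (k! (k+1)!), the ratio C_{k+1}/C_k simplifies to
C_{k+1}/C_k = [(2k+2)! / ((k+1)! (k+2)!)] * [k! (k+1)! / (2k)!]
 = (2k+2)(2k+1) / ((k+1)(k+2)) = 2(2k+1) / (k+2).
For k = 172: 2(2*172 + 1) / (172 + 2) = 690/174 = 115/29.

115/29


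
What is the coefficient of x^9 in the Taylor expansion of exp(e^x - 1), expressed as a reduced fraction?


exp(e^x - 1) = sum_{k>=0} Bell_k x^k / k!, where Bell_k is the k-th Bell number.
So the coefficient of x^9 is Bell_9 / 9!.
Computing: Bell_9 = 21147 and 9! = 362880, giving
21147/362880 = 1007/17280.

1007/17280


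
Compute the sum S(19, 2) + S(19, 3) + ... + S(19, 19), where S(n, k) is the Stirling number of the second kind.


By definition, S(n, k) counts partitions of an n-set into exactly k nonempty blocks.
Computing row n = 19 for k = 2..19:
S(19, k): 262143, 193448101, 11259666950, 147589284710, 693081601779, 1492924634839, 1709751003480, 1144614626805, 477297033785, 129413217791, 23466951300, 2892439160, 243577530, 13916778, 527136, 12597, 171, 1
Sum = 5832742205056.

5832742205056


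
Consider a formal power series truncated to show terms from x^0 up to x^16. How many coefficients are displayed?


From x^0 to x^16 inclusive, the count is 16 - 0 + 1 = 17.

17


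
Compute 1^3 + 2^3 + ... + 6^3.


This power sum has a closed form given by Faulhaber's formula
sum_{k=1}^{m} k^p = (1 / (p + 1)) * sum_{j=0}^{p} C(p + 1, j) B_j m^(p + 1 - j),
but for small m direct computation is fastest:
1 + 8 + 27 + 64 + 125 + 216 = 441.

441


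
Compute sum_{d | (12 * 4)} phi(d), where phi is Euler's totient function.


First, 12 * 4 = 48. One classical identity is sum_{d | n} phi(d) = n (each k in [1, n] has a unique gcd with n, and among the k's with gcd(k, n) = n/d there are phi(d) of them). So the sum equals 48. We also verify directly:
Divisors of 48: 1, 2, 3, 4, 6, 8, 12, 16, 24, 48.
phi values: 1, 1, 2, 2, 2, 4, 4, 8, 8, 16.
Sum = 48.

48


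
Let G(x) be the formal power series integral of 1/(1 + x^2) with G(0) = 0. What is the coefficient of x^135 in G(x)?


1/(1 + x^2) = sum_{j>=0} (-1)^j x^(2j). Integrating termwise with G(0) = 0:
G(x) = sum_{j>=0} (-1)^j x^(2j+1) / (2j+1) = arctan(x).
Only odd powers are nonzero. For x^135 write 135 = 2*67 + 1, giving
(-1)^67 / 135 = -1/135 = -1/135.

-1/135


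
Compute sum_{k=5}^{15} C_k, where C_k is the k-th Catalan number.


C_5 through C_15: 42, 132, 429, 1430, 4862, 16796, 58786, 208012, 742900, 2674440, 9694845
Sum = 42 + 132 + 429 + 1430 + 4862 + 16796 + 58786 + 208012 + 742900 + 2674440 + 9694845
= 13402674

13402674


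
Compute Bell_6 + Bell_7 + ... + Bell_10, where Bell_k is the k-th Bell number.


Recall Bell_k counts set partitions of a k-set (with Bell_0 = 1 by convention).
Bell_6 through Bell_10: 203, 877, 4140, 21147, 115975
Sum = 203 + 877 + 4140 + 21147 + 115975 = 142342.

142342


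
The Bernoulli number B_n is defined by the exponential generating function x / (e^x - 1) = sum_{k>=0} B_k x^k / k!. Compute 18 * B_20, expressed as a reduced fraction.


Bernoulli numbers can also be computed recursively via B_0 = 1 and sum_{j=0}^{m} C(m+1, j) B_j = 0 for m >= 1. Odd-index Bernoulli numbers vanish for k >= 3.
Computing B_20 = -174611/330, so 18 * B_20 = 18 * -174611/330 = -523833/55.

-523833/55


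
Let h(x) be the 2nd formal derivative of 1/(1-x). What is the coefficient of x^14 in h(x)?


Differentiating 2 times: d^2/dx^2 [1/(1-x)] = 2!/(1-x)^3.
The expansion 1/(1-x)^3 = sum_{k>=0} C(k+2, 2) x^k, so the coefficient of x^n in 2!/(1-x)^3 is 2! * C(n+2, 2).
For n = 14: 2 * C(16, 2) = 2 * 120 = 240

240


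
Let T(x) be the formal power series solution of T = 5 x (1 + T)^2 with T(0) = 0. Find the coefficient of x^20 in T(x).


Apply the Lagrange inversion formula: if T = 5 x * phi(T) with phi(t) = (1 + t)^2, then [x^n] T = 5^n * (1/n) [t^(n-1)] phi(t)^n = 5^n * (1/n) [t^(n-1)] (1 + t)^(2n) = 5^n * (1/n) C(2n, n-1).
Using the identity C(2n, n-1) = C(2n, n) * n / (n+1), the unscaled factor equals C(2n, n) / (n+1) = C_n, the n-th Catalan number.
For n = 20: C_20 = C(40, 20) / 21 = 137846528820/21 = 6564120420.
With the 5^20 = 95367431640625 factor, the coefficient is 95367431640625 * 6564120420 = 626003305435180664062500.

626003305435180664062500


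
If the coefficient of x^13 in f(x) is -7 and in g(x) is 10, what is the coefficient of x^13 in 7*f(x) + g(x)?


Scalar multiplication scales coefficients: 7 * -7 = -49.
Then add the g coefficient: -49 + 10
= -39

-39


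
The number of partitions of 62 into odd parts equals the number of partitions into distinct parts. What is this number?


Computing partitions of 62 into odd parts (1, 3, 5, ...):
Using the generating function prod_{k>=0} 1/(1-x^(2k+1)),
the count is 13394

13394


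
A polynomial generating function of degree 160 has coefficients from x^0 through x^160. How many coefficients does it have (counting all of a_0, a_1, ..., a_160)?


A polynomial of degree 160 takes the form a_0 + a_1 x + ... + a_160 x^160.
The number of coefficients is 160 + 1 = 161.

161


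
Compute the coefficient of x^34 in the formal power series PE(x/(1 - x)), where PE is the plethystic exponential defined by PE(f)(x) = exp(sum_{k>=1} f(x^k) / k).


For f(x) = x/(1 - x) we have
sum_{k>=1} f(x^k) / k = sum_{k>=1} (1/k) * x^k / (1 - x^k) = sum_{k, m >= 1} x^(k m) / k,
which after exponentiating simplifies to
PE(x/(1 - x)) = prod_{k>=1} 1 / (1 - x^k).
This is the generating function for the partition function p(n), so the coefficient of x^34 is p(34).
Computing p(34) by dynamic programming over parts 1, 2, ..., 34: p(34) = 12310.

12310


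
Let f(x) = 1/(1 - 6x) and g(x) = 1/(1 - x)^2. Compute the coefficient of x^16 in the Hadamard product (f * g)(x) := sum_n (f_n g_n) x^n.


f has coefficients f_k = 6^k. For g = 1/(1 - x)^2 the coefficient is g_k = C(k + 1, 1) = k + 1. The Hadamard coefficient is (f * g)_k = 6^k * (k + 1).
For k = 16: 6^16 * 17 = 2821109907456 * 17 = 47958868426752.

47958868426752


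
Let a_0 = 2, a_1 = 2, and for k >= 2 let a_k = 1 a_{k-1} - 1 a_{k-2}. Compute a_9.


Iterating the recurrence forward:
a_0 = 2
a_1 = 2
a_2 = 1*2 - 1*2 = 0
a_3 = 1*0 - 1*2 = -2
a_4 = 1*-2 - 1*0 = -2
a_5 = 1*-2 - 1*-2 = 0
a_6 = 1*0 - 1*-2 = 2
a_7 = 1*2 - 1*0 = 2
a_8 = 1*2 - 1*2 = 0
a_9 = 1*0 - 1*2 = -2
So a_9 = -2.

-2


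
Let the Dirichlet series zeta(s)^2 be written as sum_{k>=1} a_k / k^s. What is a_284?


The Dirichlet convolution of the constant function 1 with itself gives (1 * 1)(k) = sum_{d | k} 1 = d(k), the number of positive divisors of k.
Since zeta(s) = sum_{k>=1} 1/k^s, we have zeta(s)^2 = sum_{k>=1} d(k)/k^s, so a_k = d(k).
For k = 284: the divisors are 1, 2, 4, 71, 142, 284.
Count = 6.

6


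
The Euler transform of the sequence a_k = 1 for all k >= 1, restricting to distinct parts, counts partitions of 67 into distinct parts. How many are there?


Partitions of 67 into distinct parts can be computed via generating function.
Product (1+x)(1+x^2)(1+x^3)...
The coefficient of x^67 = 22250

22250


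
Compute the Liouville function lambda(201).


The Liouville function is lambda(k) = (-1)^Omega(k), where Omega(k) counts the prime factors of k with multiplicity.
Factoring: 201 = 3 * 67, so Omega(201) = 2.
lambda(201) = (-1)^2 = 1.

1


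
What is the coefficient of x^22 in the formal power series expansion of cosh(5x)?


The Maclaurin series is cosh(t) = sum_{m>=0} t^(2m) / (2m)!, so substituting t = 5x, only even powers of x are nonzero, with coefficient of x^(2m) equal to 5^(2m) / (2m)!.
For x^22 the coefficient is 5^22/22! = 2384185791015625/1124000727777607680000 = 3814697265625/1798401164444172288.

3814697265625/1798401164444172288


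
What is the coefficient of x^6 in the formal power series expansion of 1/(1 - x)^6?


The expansion 1/(1 - x)^r = sum_{k>=0} C(k + r - 1, r - 1) x^k follows from the multiset / negative-binomial theorem (or from repeated differentiation of the geometric series).
For r = 6 and k = 6:
C(11, 5) = 39916800 / (120 * 720) = 462.

462


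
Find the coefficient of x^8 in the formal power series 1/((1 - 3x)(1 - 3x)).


By partial fractions or Cauchy convolution:
The coefficient equals sum_{k=0}^{8} 3^k * 3^(8-k).
= 59049

59049


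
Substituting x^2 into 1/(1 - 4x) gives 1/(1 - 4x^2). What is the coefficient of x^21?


Since 1/(1 - 4x^2) only has even powers of x,
the coefficient of x^21 (odd) is 0.

0


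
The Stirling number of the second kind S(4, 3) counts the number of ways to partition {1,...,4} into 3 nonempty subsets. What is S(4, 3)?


Using the explicit formula S(n,k) = (1/k!) sum_{j=0}^{k} (-1)^(k-j) C(k,j) j^n:
S(4, 3) = 6
Equivalently, S(n,k) is n! times the coefficient of x^n in the EGF (e^x - 1)^k / k!.

6


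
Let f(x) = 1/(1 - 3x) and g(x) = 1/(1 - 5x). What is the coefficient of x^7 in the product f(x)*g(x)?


The coefficient of x^n in f*g is the Cauchy product: sum_{k=0}^{n} a^k * b^(n-k).
With a=3, b=5, n=7:
sum_{k=0}^{7} 3^k * 5^(7-k)
= 192032

192032


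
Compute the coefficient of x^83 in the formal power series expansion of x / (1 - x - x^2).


Let f(x) = sum_{k>=0} a_k x^k. Multiplying f(x) * (1 - x - x^2) = x and matching coefficients gives a_0 = 0, a_1 = 1, and a_k = a_{k-1} + a_{k-2} for k >= 2. These are the Fibonacci numbers F_k.
Iterating from F_0 = 0, F_1 = 1:
F_0=0, F_1=1, F_2=1, F_3=2, F_4=3, F_5=5, F_6=8, F_7=13, F_8=21, F_9=34, ...
F_83 = 99194853094755497.

99194853094755497


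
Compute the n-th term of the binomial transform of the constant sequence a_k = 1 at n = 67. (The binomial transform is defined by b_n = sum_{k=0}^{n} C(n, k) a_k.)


With a_k = 1 for all k, b_n = sum_{k=0}^{n} C(n, k) = 2^n by the binomial theorem.
For n = 67: 2^67 = 147573952589676412928.

147573952589676412928


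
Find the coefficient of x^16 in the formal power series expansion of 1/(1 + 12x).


Write 1/(1 + c x) = 1/(1 - (-c) x) and apply the geometric-series identity
1/(1 - y) = sum_{k>=0} y^k to get 1/(1 + c x) = sum_{k>=0} (-c)^k x^k.
So the coefficient of x^k is (-c)^k = (-1)^k * c^k.
Here c = 12 and k = 16:
(-12)^16 = 1 * 184884258895036416 = 184884258895036416

184884258895036416


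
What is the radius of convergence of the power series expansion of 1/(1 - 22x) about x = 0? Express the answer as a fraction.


Expanding 1/(1 - 22x) = sum_{k>=0} 22^k x^k, the series converges when |22x| < 1, i.e., |x| < 1/22.
So the radius of convergence is 1/22 = 1/22.

1/22


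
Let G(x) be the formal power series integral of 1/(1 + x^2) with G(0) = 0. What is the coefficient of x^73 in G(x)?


1/(1 + x^2) = sum_{j>=0} (-1)^j x^(2j). Integrating termwise with G(0) = 0:
G(x) = sum_{j>=0} (-1)^j x^(2j+1) / (2j+1) = arctan(x).
Only odd powers are nonzero. For x^73 write 73 = 2*36 + 1, giving
(-1)^36 / 73 = 1/73 = 1/73.

1/73


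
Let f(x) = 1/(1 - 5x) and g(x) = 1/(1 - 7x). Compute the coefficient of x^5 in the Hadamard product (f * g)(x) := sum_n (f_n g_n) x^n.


f has coefficients f_k = 5^k and g has coefficients g_k = 7^k, so the Hadamard product has coefficient (f*g)_k = 5^k * 7^k = 35^k.
For k = 5: 35^5 = 52521875.

52521875


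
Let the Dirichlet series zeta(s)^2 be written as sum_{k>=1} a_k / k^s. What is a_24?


The Dirichlet convolution of the constant function 1 with itself gives (1 * 1)(k) = sum_{d | k} 1 = d(k), the number of positive divisors of k.
Since zeta(s) = sum_{k>=1} 1/k^s, we have zeta(s)^2 = sum_{k>=1} d(k)/k^s, so a_k = d(k).
For k = 24: the divisors are 1, 2, 3, 4, 6, 8, 12, 24.
Count = 8.

8


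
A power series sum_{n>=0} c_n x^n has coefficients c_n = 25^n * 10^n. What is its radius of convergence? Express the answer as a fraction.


By the root test (Cauchy-Hadamard), the radius is R = 1 / limsup_n |c_n|^(1/n).
Here |c_n|^(1/n) = (25^n * 10^n)^(1/n) = 25 * 10 = 250 for all n.
So R = 1/250 = 1/250.

1/250


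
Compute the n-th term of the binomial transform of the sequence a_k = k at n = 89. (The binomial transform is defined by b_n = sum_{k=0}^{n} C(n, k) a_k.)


With a_k = k, b_n = sum_{k=0}^{n} C(n, k) k. Using k * C(n, k) = n * C(n-1, k-1) gives b_n = n * sum_{k>=1} C(n-1, k-1) = n * 2^(n-1).
For n = 89: 89 * 2^88 = 89 * 309485009821345068724781056 = 27544165874099711116505513984.

27544165874099711116505513984


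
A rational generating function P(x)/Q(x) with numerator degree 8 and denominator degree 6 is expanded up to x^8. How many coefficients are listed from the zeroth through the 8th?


Expanding up to x^8 gives the coefficients for x^0, x^1, ..., x^8.
That is 8 + 1 = 9 coefficients in total.

9


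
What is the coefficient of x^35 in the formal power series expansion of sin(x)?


The Maclaurin series is sin(t) = sum_{k>=0} (-1)^k t^(2k+1) / (2k+1)!, so substituting t = x, only odd powers of x are nonzero, with coefficient of x^(2k+1) equal to (-1)^k / (2k+1)!.
Write 35 = 2*17 + 1, giving the coefficient (-1)^17 / 35! = -1/10333147966386144929666651337523200000000 = -1/10333147966386144929666651337523200000000.

-1/10333147966386144929666651337523200000000


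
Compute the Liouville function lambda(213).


The Liouville function is lambda(k) = (-1)^Omega(k), where Omega(k) counts the prime factors of k with multiplicity.
Factoring: 213 = 3 * 71, so Omega(213) = 2.
lambda(213) = (-1)^2 = 1.

1


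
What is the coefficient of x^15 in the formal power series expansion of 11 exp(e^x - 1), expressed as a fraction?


exp(e^x - 1) is the exponential generating function for the Bell numbers Bell_k: exp(e^x - 1) = sum_{k>=0} Bell_k x^k / k!.
So the coefficient of x^15 in 11 exp(e^x - 1) is 11 Bell_15 / 15!.
Computing: Bell_15 = 1382958545 and 15! = 1307674368000, giving
11 * 1382958545/1307674368000 = 276591709/23775897600.

276591709/23775897600


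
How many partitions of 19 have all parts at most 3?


Using the generating function (1-x)^(-1)(1-x^2)^(-1)(1-x^3)^(-1),
the coefficient of x^19 counts these restricted partitions.
Result = 40

40


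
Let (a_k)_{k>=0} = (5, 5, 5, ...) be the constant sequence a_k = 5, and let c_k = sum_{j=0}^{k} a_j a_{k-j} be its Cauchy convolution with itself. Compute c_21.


Since a_j = 5 for all j >= 0, the convolution sum becomes
c_k = sum_{j=0}^{k} 5 * 5 = 25 * (k + 1).
Equivalently, the generating function of (a_k) is 5/(1 - x) and its square is 25/(1 - x)^2 = sum_{k>=0} 25(k + 1) x^k.
For k = 21: 25 * 22 = 550.

550


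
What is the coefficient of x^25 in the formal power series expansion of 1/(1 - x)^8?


The negative binomial / multiset identity is
1/(1 - x)^r = sum_{k>=0} C(k + r - 1, r - 1) x^k.
Here r = 8 and k = 25, so the coefficient is
C(25 + 7, 7) = C(32, 7)
= 3365856

3365856


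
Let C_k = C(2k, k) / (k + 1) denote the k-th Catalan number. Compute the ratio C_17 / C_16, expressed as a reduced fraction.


Using C_k = (2k)! / (k! (k+1)!), the ratio C_{k+1}/C_k simplifies to
C_{k+1}/C_k = [(2k+2)! / ((k+1)! (k+2)!)] * [k! (k+1)! / (2k)!]
 = (2k+2)(2k+1) / ((k+1)(k+2)) = 2(2k+1) / (k+2).
For k = 16: 2(2*16 + 1) / (16 + 2) = 66/18 = 11/3.

11/3


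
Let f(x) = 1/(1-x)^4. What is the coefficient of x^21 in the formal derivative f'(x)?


Differentiate: d/dx [ 1/(1-x)^r ] = r / (1-x)^(r+1).
Here r = 4, so f'(x) = 4 / (1-x)^5.
The expansion of 1/(1-x)^(r+1) has coefficient of x^n equal to C(n+r, r).
So the coefficient of x^21 in f'(x) is
4 * C(25, 4) = 4 * 12650 = 50600

50600


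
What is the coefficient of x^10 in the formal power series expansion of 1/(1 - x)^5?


The expansion 1/(1 - x)^r = sum_{k>=0} C(k + r - 1, r - 1) x^k follows from the multiset / negative-binomial theorem (or from repeated differentiation of the geometric series).
For r = 5 and k = 10:
C(14, 4) = 87178291200 / (24 * 3628800) = 1001.

1001


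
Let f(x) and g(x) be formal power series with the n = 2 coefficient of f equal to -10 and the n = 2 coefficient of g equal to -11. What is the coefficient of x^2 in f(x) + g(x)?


Addition of formal power series is termwise.
The coefficient of x^2 in f + g = -10 + -11
= -21

-21


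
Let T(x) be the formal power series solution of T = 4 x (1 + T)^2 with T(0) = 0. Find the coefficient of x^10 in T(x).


Apply the Lagrange inversion formula: if T = 4 x * phi(T) with phi(t) = (1 + t)^2, then [x^n] T = 4^n * (1/n) [t^(n-1)] phi(t)^n = 4^n * (1/n) [t^(n-1)] (1 + t)^(2n) = 4^n * (1/n) C(2n, n-1).
Using the identity C(2n, n-1) = C(2n, n) * n / (n+1), the unscaled factor equals C(2n, n) / (n+1) = C_n, the n-th Catalan number.
For n = 10: C_10 = C(20, 10) / 11 = 184756/11 = 16796.
With the 4^10 = 1048576 factor, the coefficient is 1048576 * 16796 = 17611882496.

17611882496


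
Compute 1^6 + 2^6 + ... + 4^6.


This power sum has a closed form given by Faulhaber's formula
sum_{k=1}^{m} k^p = (1 / (p + 1)) * sum_{j=0}^{p} C(p + 1, j) B_j m^(p + 1 - j),
but for small m direct computation is fastest:
1 + 64 + 729 + 4096 = 4890.

4890


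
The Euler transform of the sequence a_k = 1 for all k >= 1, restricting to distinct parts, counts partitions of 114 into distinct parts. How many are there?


Partitions of 114 into distinct parts can be computed via generating function.
Product (1+x)(1+x^2)(1+x^3)...
The coefficient of x^114 = 1378304

1378304


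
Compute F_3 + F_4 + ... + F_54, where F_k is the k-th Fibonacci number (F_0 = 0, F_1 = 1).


Use the identity sum_{k=0}^{N} F_k = F_{N+2} - 1 (which follows from F_{k+2} - F_{k+1} = F_k). Then
sum_{k=3}^{54} F_k = (F_{56} - 1) - (F_{4} - 1) = F_{56} - F_{4}.
Computing: F_{56} = 225851433717, F_{4} = 3, so
Sum = 225851433717 - 3 = 225851433714.

225851433714


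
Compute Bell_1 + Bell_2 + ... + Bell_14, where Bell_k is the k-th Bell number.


Recall Bell_k counts set partitions of a k-set (with Bell_0 = 1 by convention).
Bell_1 through Bell_14: 1, 2, 5, 15, 52, 203, 877, 4140, 21147, 115975, 678570, 4213597, 27644437, 190899322
Sum = 1 + 2 + 5 + 15 + 52 + 203 + 877 + 4140 + 21147 + 115975 + 678570 + 4213597 + 27644437 + 190899322 = 223578343.

223578343


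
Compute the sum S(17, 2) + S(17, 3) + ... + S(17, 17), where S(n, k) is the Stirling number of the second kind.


By definition, S(n, k) counts partitions of an n-set into exactly k nonempty blocks.
Computing row n = 17 for k = 2..17:
S(17, k): 65535, 21457825, 694337290, 5652751651, 17505749898, 25708104786, 20415995028, 9528822303, 2758334150, 512060978, 62022324, 4910178, 249900, 7820, 136, 1
Sum = 82864869803.

82864869803


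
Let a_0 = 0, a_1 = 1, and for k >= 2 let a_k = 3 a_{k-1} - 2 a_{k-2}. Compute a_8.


Iterating the recurrence forward:
a_0 = 0
a_1 = 1
a_2 = 3*1 - 2*0 = 3
a_3 = 3*3 - 2*1 = 7
a_4 = 3*7 - 2*3 = 15
a_5 = 3*15 - 2*7 = 31
a_6 = 3*31 - 2*15 = 63
a_7 = 3*63 - 2*31 = 127
a_8 = 3*127 - 2*63 = 255
So a_8 = 255.

255


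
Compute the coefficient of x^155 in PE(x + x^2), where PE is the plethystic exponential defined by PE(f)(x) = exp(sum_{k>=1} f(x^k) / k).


With f(x) = x + x^2, the exponent is sum_{k>=1} (x^k + x^(2k)) / k = -ln(1 - x) - ln(1 - x^2). Exponentiating:
PE(x + x^2) = 1 / ((1 - x)(1 - x^2)).
This is the generating function for partitions of n into parts of size 1 or 2. The number of 2's can be any j in 0..77, and the rest are 1's, so
[x^155] = floor(155/2) + 1 = 78.

78


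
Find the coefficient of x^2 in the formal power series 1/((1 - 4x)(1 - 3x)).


By partial fractions or Cauchy convolution:
The coefficient equals sum_{k=0}^{2} 4^k * 3^(2-k).
= 37

37


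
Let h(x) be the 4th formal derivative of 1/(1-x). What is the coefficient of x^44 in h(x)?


Differentiating 4 times: d^4/dx^4 [1/(1-x)] = 4!/(1-x)^5.
The expansion 1/(1-x)^5 = sum_{k>=0} C(k+4, 4) x^k, so the coefficient of x^n in 4!/(1-x)^5 is 4! * C(n+4, 4).
For n = 44: 24 * C(48, 4) = 24 * 194580 = 4669920

4669920


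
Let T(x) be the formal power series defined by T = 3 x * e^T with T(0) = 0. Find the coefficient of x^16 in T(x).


Apply the Lagrange inversion formula: if T = 3 x * phi(T) with phi(t) = e^t, then
[x^n] T = 3^n * (1/n) [t^(n-1)] phi(t)^n = 3^n * (1/n) [t^(n-1)] e^(n t) = 3^n * (1/n) * n^(n-1) / (n-1)! = 3^n * n^(n-1) / n!.
When c = 1 this is the Cayley count of rooted labeled trees on n vertices, divided by n!.
For n = 16: 3^16 * 16^15 / 16! = 43046721 * 1152921504606846976/20922789888000 = 2077601987473440768/875875.

2077601987473440768/875875


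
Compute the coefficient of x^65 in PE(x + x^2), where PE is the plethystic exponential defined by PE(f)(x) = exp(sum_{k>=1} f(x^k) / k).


With f(x) = x + x^2, the exponent is sum_{k>=1} (x^k + x^(2k)) / k = -ln(1 - x) - ln(1 - x^2). Exponentiating:
PE(x + x^2) = 1 / ((1 - x)(1 - x^2)).
This is the generating function for partitions of n into parts of size 1 or 2. The number of 2's can be any j in 0..32, and the rest are 1's, so
[x^65] = floor(65/2) + 1 = 33.

33


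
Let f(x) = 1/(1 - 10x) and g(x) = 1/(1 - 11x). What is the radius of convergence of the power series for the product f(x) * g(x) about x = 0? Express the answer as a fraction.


The radius of 1/(1 - 10x) is 1/10 (nearest singularity at x = 1/10), and the radius of 1/(1 - 11x) is 1/11.
The product f(x)*g(x) = 1/((1 - 10x)(1 - 11x)) has singularities at both 1/10 and 1/11, so its radius of convergence is the distance to the nearest one:
min(1/10, 1/11) = 1/11.

1/11


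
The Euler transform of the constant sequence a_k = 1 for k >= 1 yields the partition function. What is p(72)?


The Euler transform converts the sequence a_k = 1 into the number of integer partitions.
Using the recurrence or dynamic programming:
p(72) = 5392783

5392783


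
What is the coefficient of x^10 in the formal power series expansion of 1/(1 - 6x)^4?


The general identity 1/(1 - c x)^r = sum_{k>=0} c^k C(k + r - 1, r - 1) x^k follows by substituting y = c x into 1/(1 - y)^r = sum_{k>=0} C(k + r - 1, r - 1) y^k.
For c = 6, r = 4, k = 10:
6^10 * C(13, 3) = 60466176 * 286 = 17293326336.

17293326336


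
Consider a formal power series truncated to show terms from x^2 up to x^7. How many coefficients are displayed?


From x^2 to x^7 inclusive, the count is 7 - 2 + 1 = 6.

6


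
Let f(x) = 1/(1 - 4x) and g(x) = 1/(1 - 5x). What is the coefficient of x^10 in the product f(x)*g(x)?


The coefficient of x^n in f*g is the Cauchy product: sum_{k=0}^{n} a^k * b^(n-k).
With a=4, b=5, n=10:
sum_{k=0}^{10} 4^k * 5^(10-k)
= 44633821

44633821


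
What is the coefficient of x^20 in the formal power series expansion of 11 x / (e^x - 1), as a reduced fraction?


The exponential generating function for Bernoulli numbers is
x / (e^x - 1) = sum_{k>=0} B_k x^k / k!.
So the coefficient of x^20 in 11 x / (e^x - 1) is 11 B_20 / 20!.
Computing: B_20 = -174611/330, 20! = 2432902008176640000, giving
11 * -174611/330 / 2432902008176640000 = -174611/72987060245299200000.

-174611/72987060245299200000


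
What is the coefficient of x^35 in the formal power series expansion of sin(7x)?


The Maclaurin series is sin(t) = sum_{k>=0} (-1)^k t^(2k+1) / (2k+1)!, so substituting t = 7x, only odd powers of x are nonzero, with coefficient of x^(2k+1) equal to (-1)^k 7^(2k+1) / (2k+1)!.
Write 35 = 2*17 + 1, giving the coefficient (-1)^17 * 7^35 / 35! = -378818692265664781682717625943/10333147966386144929666651337523200000000 = -22539340290692258087863249/614812159599342234168301977600000000.

-22539340290692258087863249/614812159599342234168301977600000000


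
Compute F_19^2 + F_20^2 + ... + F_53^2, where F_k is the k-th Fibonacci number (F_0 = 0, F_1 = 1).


There is a standard identity sum_{k=0}^{N} F_k^2 = F_N * F_{N+1} (proved inductively from the telescoping relation F_k^2 = F_k F_{k+1} - F_{k-1} F_k). Then
sum_{k=19}^{53} F_k^2 = F_53 F_54 - F_18 F_19.
Computing: F_53 = 53316291173, F_54 = 86267571272, F_18 = 2584, F_19 = 4181.
Sum = 53316291173 * 86267571272 - 2584 * 4181 = 4599466948725471178352.

4599466948725471178352


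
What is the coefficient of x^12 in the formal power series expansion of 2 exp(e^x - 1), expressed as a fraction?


exp(e^x - 1) is the exponential generating function for the Bell numbers Bell_k: exp(e^x - 1) = sum_{k>=0} Bell_k x^k / k!.
So the coefficient of x^12 in 2 exp(e^x - 1) is 2 Bell_12 / 12!.
Computing: Bell_12 = 4213597 and 12! = 479001600, giving
2 * 4213597/479001600 = 4213597/239500800.

4213597/239500800


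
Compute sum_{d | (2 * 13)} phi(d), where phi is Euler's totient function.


First, 2 * 13 = 26. One classical identity is sum_{d | n} phi(d) = n (each k in [1, n] has a unique gcd with n, and among the k's with gcd(k, n) = n/d there are phi(d) of them). So the sum equals 26. We also verify directly:
Divisors of 26: 1, 2, 13, 26.
phi values: 1, 1, 12, 12.
Sum = 26.

26


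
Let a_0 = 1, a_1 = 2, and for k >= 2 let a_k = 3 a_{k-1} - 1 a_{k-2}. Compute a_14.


Iterating the recurrence forward:
a_0 = 1
a_1 = 2
a_2 = 3*2 - 1*1 = 5
a_3 = 3*5 - 1*2 = 13
a_4 = 3*13 - 1*5 = 34
a_5 = 3*34 - 1*13 = 89
a_6 = 3*89 - 1*34 = 233
a_7 = 3*233 - 1*89 = 610
a_8 = 3*610 - 1*233 = 1597
a_9 = 3*1597 - 1*610 = 4181
a_10 = 3*4181 - 1*1597 = 10946
a_11 = 3*10946 - 1*4181 = 28657
a_12 = 3*28657 - 1*10946 = 75025
a_13 = 3*75025 - 1*28657 = 196418
a_14 = 3*196418 - 1*75025 = 514229
So a_14 = 514229.

514229


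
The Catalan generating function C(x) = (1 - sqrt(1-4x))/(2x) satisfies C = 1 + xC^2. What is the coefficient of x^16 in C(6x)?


Substituting x -> 6x scales the n-th coefficient by 6^n, so [x^16] C(6x) = 6^16 * C_16.
C_16 = C(2*16, 16)/(17) = 601080390/17 = 35357670.
So 6^16 * 35357670 = 2821109907456 * 35357670 = 99747873141559787520.

99747873141559787520


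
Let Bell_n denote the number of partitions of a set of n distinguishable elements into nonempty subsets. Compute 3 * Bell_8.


Bell_8 can be computed from the Bell triangle or from Dobinski's identity Bell_n = (1/e) * sum_{k>=0} k^n / k!.
Computing Bell_8 = 4140.
Then 3 * 4140 = 12420.

12420


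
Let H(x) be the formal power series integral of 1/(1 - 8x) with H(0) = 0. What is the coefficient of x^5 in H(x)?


1/(1 - 8x) = sum_{k>=0} 8^k x^k. Integrating termwise with H(0) = 0:
H(x) = sum_{k>=0} 8^k x^(k+1) / (k+1) = sum_{m>=1} 8^(m-1) x^m / m.
For m = 5: 8^4/5 = 4096/5 = 4096/5.

4096/5


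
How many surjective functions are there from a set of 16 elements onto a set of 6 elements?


By inclusion-exclusion on which target elements are missed, the number of surjections from an n-set onto a k-set is
surj(n, k) = sum_{j=0}^{k} (-1)^j C(k, j) (k - j)^n.
Equivalently surj(n, k) = k! * S(n, k), where S(n, k) is the Stirling number of the second kind.
For n = 16, k = 6:
S(16, 6) = 2734926558, so
surj = 6! * 2734926558 = 720 * 2734926558 = 1969147121760.

1969147121760


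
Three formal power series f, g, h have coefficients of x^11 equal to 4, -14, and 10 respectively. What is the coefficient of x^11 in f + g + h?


Series addition is componentwise:
4 + -14 + 10
= 0

0


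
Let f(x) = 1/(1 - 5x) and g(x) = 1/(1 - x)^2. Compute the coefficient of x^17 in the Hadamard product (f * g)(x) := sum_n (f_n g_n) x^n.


f has coefficients f_k = 5^k. For g = 1/(1 - x)^2 the coefficient is g_k = C(k + 1, 1) = k + 1. The Hadamard coefficient is (f * g)_k = 5^k * (k + 1).
For k = 17: 5^17 * 18 = 762939453125 * 18 = 13732910156250.

13732910156250


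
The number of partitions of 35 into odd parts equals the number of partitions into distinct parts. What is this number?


Computing partitions of 35 into odd parts (1, 3, 5, ...):
Using the generating function prod_{k>=0} 1/(1-x^(2k+1)),
the count is 585

585


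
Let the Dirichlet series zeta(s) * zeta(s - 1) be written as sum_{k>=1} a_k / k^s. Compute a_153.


Convolution gives a_k = sum_{d | k} d * 1 = sum_{d | k} d = sigma(k), the sum of positive divisors of k.
For k = 153, the divisors are 1, 3, 9, 17, 51, 153, so
sigma(153) = 1 + 3 + 9 + 17 + 51 + 153 = 234.

234


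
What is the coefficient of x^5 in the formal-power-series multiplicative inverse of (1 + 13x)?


The inverse is 1/(1 + 13x). Apply the geometric identity 1/(1 - y) = sum_{k>=0} y^k with y = -13x:
1/(1 + 13x) = sum_{k>=0} (-13)^k x^k.
So the coefficient of x^5 is (-13)^5 = -371293.

-371293


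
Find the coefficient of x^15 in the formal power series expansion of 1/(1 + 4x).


Write 1/(1 + c x) = 1/(1 - (-c) x) and apply the geometric-series identity
1/(1 - y) = sum_{k>=0} y^k to get 1/(1 + c x) = sum_{k>=0} (-c)^k x^k.
So the coefficient of x^k is (-c)^k = (-1)^k * c^k.
Here c = 4 and k = 15:
(-4)^15 = -1 * 1073741824 = -1073741824

-1073741824


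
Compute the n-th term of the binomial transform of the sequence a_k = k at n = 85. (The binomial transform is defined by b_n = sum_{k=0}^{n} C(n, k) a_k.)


With a_k = k, b_n = sum_{k=0}^{n} C(n, k) k. Using k * C(n, k) = n * C(n-1, k-1) gives b_n = n * sum_{k>=1} C(n-1, k-1) = n * 2^(n-1).
For n = 85: 85 * 2^84 = 85 * 19342813113834066795298816 = 1644139114675895677600399360.

1644139114675895677600399360


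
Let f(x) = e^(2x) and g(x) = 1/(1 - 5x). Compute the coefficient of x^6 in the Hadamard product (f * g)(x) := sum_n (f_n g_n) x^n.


Expanding: f_k = 2^k/k! (from e^(2x)) and g_k = 5^k (from 1/(1 - 5x)). So the Hadamard coefficient (f * g)_k = 2^k 5^k / k! = (10)^k / k!.
For k = 6: 10^6/6! = 1000000/720 = 12500/9.

12500/9


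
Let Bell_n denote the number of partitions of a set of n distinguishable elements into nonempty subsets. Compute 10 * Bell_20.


Bell_20 can be computed from the Bell triangle or from Dobinski's identity Bell_n = (1/e) * sum_{k>=0} k^n / k!.
Computing Bell_20 = 51724158235372.
Then 10 * 51724158235372 = 517241582353720.

517241582353720


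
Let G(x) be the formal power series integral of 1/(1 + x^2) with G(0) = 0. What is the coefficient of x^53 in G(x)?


1/(1 + x^2) = sum_{j>=0} (-1)^j x^(2j). Integrating termwise with G(0) = 0:
G(x) = sum_{j>=0} (-1)^j x^(2j+1) / (2j+1) = arctan(x).
Only odd powers are nonzero. For x^53 write 53 = 2*26 + 1, giving
(-1)^26 / 53 = 1/53 = 1/53.

1/53


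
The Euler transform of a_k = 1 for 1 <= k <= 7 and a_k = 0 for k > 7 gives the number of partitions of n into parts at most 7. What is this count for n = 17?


Partitions of 17 into parts at most 7:
Using generating function (1-x)^(-1)(1-x^2)^(-1)...(1-x^7)^(-1),
the coefficient of x^17 = 201

201


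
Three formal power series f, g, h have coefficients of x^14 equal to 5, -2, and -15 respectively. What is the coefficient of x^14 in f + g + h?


Series addition is componentwise:
5 + -2 + -15
= -12

-12
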